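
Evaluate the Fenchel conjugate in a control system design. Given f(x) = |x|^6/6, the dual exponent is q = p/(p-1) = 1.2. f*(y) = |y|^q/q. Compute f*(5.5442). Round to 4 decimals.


The conjugate exponent q satisfies 1/p + 1/q = 1.
p = 6, so q = 6/(6 - 1) = 1.2
|y|^q = 5.5442^1.2 = 7.8092
f*(5.5442) = 7.8092 / 1.2 = 6.5077


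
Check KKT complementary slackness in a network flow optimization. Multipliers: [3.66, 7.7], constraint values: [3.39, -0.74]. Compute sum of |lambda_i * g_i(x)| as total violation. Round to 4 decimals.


KKT complementary slackness check:
lambda_1 * g_1 = 3.66 * 3.39 = 12.4074
lambda_2 * g_2 = 7.7 * -0.74 = -5.698
Total violation = 12.4074 + 5.698 = 18.1054


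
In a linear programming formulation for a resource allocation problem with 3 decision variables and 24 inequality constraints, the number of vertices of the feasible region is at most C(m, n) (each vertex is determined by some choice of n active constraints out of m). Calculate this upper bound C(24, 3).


Each vertex corresponds to some choice of n active constraints out of m, so the number of vertices is at most C(m, n) = m! / (n!(m-n)!).
m = 24, n = 3
Numerator: 24 * 23 * 22
Denominator: 3! = 6
C(24, 3) = 2024


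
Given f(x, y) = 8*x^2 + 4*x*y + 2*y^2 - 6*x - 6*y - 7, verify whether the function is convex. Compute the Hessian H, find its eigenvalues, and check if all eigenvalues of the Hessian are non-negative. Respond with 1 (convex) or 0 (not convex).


The Hessian of f(x,y) = 8*x^2 + 4*x*y + 2*y^2 - 6*x - 6*y - 7 is:
H = [[16, 4], [4, 4]]
Trace = 16 + 4 = 20
Determinant = 16*4 - (4)^2 = 48
Discriminant = (20)^2 - 4*48 = 208.0
Eigenvalues: lambda_1 = 2.7889, lambda_2 = 17.2111
The function is convex.

1


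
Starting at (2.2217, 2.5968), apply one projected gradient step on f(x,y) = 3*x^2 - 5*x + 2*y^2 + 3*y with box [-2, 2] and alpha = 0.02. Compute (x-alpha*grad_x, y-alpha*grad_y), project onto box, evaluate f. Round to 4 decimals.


Step 1: Compute gradient at (2.2217, 2.5968).
grad_x = 2*3*2.2217 - 5 = 8.3302
grad_y = 2*2*2.5968 + 3 = 13.3872
Step 2: Gradient step.
x_raw = 2.2217 - 0.02*8.3302 = 2.0551
y_raw = 2.5968 - 0.02*13.3872 = 2.3291
Step 3: Project onto [-2, 2].
x_proj = clip(2.0551) = 2.0
y_proj = clip(2.3291) = 2.0
Step 4: Evaluate f.
f(2.0, 2.0) = 16.0


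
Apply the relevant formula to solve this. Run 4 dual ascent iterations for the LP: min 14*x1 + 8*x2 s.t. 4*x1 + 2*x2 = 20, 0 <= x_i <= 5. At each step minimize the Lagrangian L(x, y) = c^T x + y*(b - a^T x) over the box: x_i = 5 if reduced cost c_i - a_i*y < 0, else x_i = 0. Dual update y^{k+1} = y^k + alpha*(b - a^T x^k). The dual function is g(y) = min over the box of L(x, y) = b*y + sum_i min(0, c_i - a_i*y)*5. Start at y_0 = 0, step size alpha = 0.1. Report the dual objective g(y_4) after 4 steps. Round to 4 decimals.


Dual ascent for LP: min 14*x1 + 8*x2, 4*x1 + 2*x2 = 20, 0 <= x_i <= 5
Step 1: y^k = 0.0, reduced costs: (14.0, 8.0)
  x^k = (0.0, 0.0), subgradient = b - a^T x = 20.0
  y^{k+1} = 0.0 + 0.1*20.0 = 2.0
Step 2: y^k = 2.0, reduced costs: (6.0, 4.0)
  x^k = (0.0, 0.0), subgradient = b - a^T x = 20.0
  y^{k+1} = 2.0 + 0.1*20.0 = 4.0
Step 3: y^k = 4.0, reduced costs: (-2.0, 0.0)
  x^k = (5.0, 0.0), subgradient = b - a^T x = 0.0
  y^{k+1} = 4.0 + 0.1*0.0 = 4.0
Step 4: y^k = 4.0, reduced costs: (-2.0, 0.0)
  x^k = (5.0, 0.0), subgradient = b - a^T x = 0.0
  y^{k+1} = 4.0 + 0.1*0.0 = 4.0
Dual objective at y_4 = 4.0: reduced costs (-2.0, 0.0), box minimizer x = (5.0, 0.0)
g(y_4) = b*y + (c1 - a1*y)*x1 + (c2 - a2*y)*x2 = 20*4.0 + (-2.0)*5.0 + 0.0*0.0 = 80.0 - 10.0 + 0.0 = 70.0


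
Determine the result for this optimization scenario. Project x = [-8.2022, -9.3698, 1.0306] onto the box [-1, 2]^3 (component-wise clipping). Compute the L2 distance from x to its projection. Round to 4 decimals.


Project each component onto [-1, 2].
clip(-8.2022) = -1.0, clip(-9.3698) = -1.0, clip(1.0306) = 1.0306
Projection = [-1.0, -1.0, 1.0306]
Squared diffs: [51.8717, 70.0536, 0.0]
Distance = sqrt(121.9253) = 11.042


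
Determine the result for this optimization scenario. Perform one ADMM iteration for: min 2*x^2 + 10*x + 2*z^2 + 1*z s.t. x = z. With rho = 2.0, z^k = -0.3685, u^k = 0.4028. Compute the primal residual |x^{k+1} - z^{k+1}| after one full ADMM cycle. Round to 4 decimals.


ADMM iteration with rho = 2.0, z^k = -0.3685, u^k = 0.4028
Step 1: x-update.
Minimize 2*x^2 + 10*x + (2.0/2)*(x + 0.3685 + 0.4028)^2
FOC: (2*2 + 2.0)*x = -10 + 2.0*(-0.3685 - 0.4028)
x^{k+1} = -1.9238
Step 2: z-update.
Minimize 2*z^2 + 1*z + (2.0/2)*(-1.9238 - z + 0.4028)^2
FOC: (2*2 + 2.0)*z = -1 + 2.0*(-1.9238 + 0.4028)
z^{k+1} = -0.6737
Step 3: u-update.
u^{k+1} = 0.4028 - 1.9238 + 0.6737 = -0.8473
Step 4: Primal residual = |-1.9238 + 0.6737| = 1.2501


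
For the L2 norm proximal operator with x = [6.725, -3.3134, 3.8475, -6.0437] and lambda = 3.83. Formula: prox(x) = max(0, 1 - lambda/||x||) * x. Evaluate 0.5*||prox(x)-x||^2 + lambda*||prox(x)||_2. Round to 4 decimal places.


Step 1: Compute ||x||.
||x|| = 10.3699
Step 2: Compute scaling factor.
scale = max(0, 1 - 3.83/10.3699) = 0.6307
Step 3: prox(x) = [4.2412, -2.0896, 2.4265, -3.8115]
||prox(x)|| = 6.5399
Step 4: Proximal objective.
0.5*||prox-x||^2 = 7.3345
lambda*||prox|| = 25.0478
Total = 32.3821


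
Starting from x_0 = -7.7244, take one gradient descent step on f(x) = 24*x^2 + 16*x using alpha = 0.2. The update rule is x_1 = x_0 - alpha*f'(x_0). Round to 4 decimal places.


We compute the gradient at x_0 and apply the update.
f'(x) = 48*x + 16
f'(-7.7244) = 48*-7.7244 + 16 = -354.7712
x_1 = -7.7244 - 0.2*-354.7712 = 63.2298


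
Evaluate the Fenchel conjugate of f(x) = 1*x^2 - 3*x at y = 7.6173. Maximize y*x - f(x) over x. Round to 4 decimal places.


f*(y) = sup_x {y*x - a*x^2 - b*x} = sup_x {(y-b)*x - a*x^2}
FOC: (y - b) - 2a*x = 0 => x* = (y - b)/(2a)
x* = (7.6173 + 3)/(2*1) = 5.3087
f*(7.6173) = (y-b)^2/(4a) = (7.6173 + 3)^2/(4*1)
= 112.7271/4 = 28.1818


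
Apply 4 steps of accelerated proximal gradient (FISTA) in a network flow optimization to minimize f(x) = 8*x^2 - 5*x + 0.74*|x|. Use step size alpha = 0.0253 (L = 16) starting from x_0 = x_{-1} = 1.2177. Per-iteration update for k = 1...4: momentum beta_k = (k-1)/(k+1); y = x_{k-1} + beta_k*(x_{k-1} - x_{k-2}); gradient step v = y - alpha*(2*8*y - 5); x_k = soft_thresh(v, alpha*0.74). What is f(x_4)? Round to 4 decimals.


FISTA on f(x) = 8*x^2 - 5*x + 0.74*|x|
L = 16, alpha = 0.0253
Iteration 1: beta = 0.0, y = 1.2177 + 0.0*(1.2177 - 1.2177) = 1.2177
  grad(y) = 14.4832, v = y - alpha*grad = 0.8513
  prox(v) = soft_thresh(0.8513, 0.0187) = 0.8326
Iteration 2: beta = 0.3333, y = 0.8326 + 0.3333*(0.8326 - 1.2177) = 0.7042
  grad(y) = 6.2667, v = y - alpha*grad = 0.5456
  prox(v) = soft_thresh(0.5456, 0.0187) = 0.5269
Iteration 3: beta = 0.5, y = 0.5269 + 0.5*(0.5269 - 0.8326) = 0.3741
  grad(y) = 0.9852, v = y - alpha*grad = 0.3491
  prox(v) = soft_thresh(0.3491, 0.0187) = 0.3304
Iteration 4: beta = 0.6, y = 0.3304 + 0.6*(0.3304 - 0.5269) = 0.2125
  grad(y) = -1.5993, v = y - alpha*grad = 0.253
  prox(v) = soft_thresh(0.253, 0.0187) = 0.2343
f(x_4) = 8*0.2343^2 - 5*0.2343 + 0.74*|0.2343| = -0.5589


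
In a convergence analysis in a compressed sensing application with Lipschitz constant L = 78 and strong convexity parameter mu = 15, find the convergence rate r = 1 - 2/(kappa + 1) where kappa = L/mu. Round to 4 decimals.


Step 1: Compute the condition number.
kappa = L/mu = 78/15 = 5.2
Step 2: Compute the convergence rate.
r = 1 - 2/(kappa + 1) = 1 - 2*mu/(L + mu) = (L - mu)/(L + mu) = 63/93 = 0.6774


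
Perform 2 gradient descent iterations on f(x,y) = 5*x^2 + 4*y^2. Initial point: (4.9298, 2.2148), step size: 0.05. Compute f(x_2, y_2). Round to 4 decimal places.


Gradient descent on f(x,y) = 5*x^2 + 4*y^2.
Starting point: (4.9298, 2.2148), alpha = 0.05
Step 1: grad_x = 2*5*4.9298 = 49.298, grad_y = 2*4*2.2148 = 17.7184
  x_1 = 4.9298 - 0.05*49.298 = 2.4649
  y_1 = 2.2148 - 0.05*17.7184 = 1.3289
Step 2: grad_x = 2*5*2.4649 = 24.649, grad_y = 2*4*1.3289 = 10.631
  x_2 = 2.4649 - 0.05*24.649 = 1.2325
  y_2 = 1.3289 - 0.05*10.631 = 0.7973
f(1.2325, 0.7973) = 5*1.2325^2 + 4*0.7973^2 = 10.1376


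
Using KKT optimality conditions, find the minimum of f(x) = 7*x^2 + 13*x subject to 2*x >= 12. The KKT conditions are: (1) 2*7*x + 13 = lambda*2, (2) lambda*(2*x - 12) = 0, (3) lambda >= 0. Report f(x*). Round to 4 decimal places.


Step 1: Try lambda = 0 (constraint inactive).
x_unc = -13/(2*7) = -0.9286
Check: 2*-0.9286 = -1.8572 < 12 -- violated!
Step 2: Constraint must be active: 2*x = 12
x* = 12/2 = 6.0
lambda = (2*7*6.0 + 13)/2 = 48.5
Step 3: Compute optimal value.
f(x*) = 7*6.0^2 + 13*6.0 = 330.0


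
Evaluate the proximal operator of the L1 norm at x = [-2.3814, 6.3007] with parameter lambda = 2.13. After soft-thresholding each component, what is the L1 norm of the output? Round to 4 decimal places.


Soft-thresholding with lambda = 2.13:
prox(-2.3814) = sign(-2.3814)*max(|-2.3814| - 2.13, 0) = -0.2514
prox(6.3007) = sign(6.3007)*max(|6.3007| - 2.13, 0) = 4.1707
prox(x) = [-0.2514, 4.1707]
||prox(x)||_1 = 0.2514 + 4.1707 = 4.4221


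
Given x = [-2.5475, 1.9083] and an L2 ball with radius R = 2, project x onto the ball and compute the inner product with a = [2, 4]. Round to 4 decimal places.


Step 1: Compute ||x|| (intermediates to 6 decimals).
||x|| = sqrt((-2.5475)^2 + 1.9083^2) = 3.182981
Step 2: Project.
Since ||x|| > R, scale = R/||x|| = 2/3.182981 = 0.628342, proj(x) = scale * x
proj(x) = [-1.600701, 1.199065]
Step 3: Dot product.
a^T * proj(x) = 2*(-1.600701) + 4*1.199065 = 1.5949


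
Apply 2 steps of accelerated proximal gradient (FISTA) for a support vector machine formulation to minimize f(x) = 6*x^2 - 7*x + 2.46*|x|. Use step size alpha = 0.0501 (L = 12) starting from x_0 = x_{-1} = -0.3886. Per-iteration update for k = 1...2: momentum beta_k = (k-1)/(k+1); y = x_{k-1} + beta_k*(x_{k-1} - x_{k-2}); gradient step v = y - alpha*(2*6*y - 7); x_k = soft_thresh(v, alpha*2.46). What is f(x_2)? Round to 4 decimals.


FISTA on f(x) = 6*x^2 - 7*x + 2.46*|x|
L = 12, alpha = 0.0501
Iteration 1: beta = 0.0, y = -0.3886 + 0.0*(-0.3886 + 0.3886) = -0.3886
  grad(y) = -11.6632, v = y - alpha*grad = 0.1957
  prox(v) = soft_thresh(0.1957, 0.1232) = 0.0725
Iteration 2: beta = 0.3333, y = 0.0725 + 0.3333*(0.0725 + 0.3886) = 0.2262
  grad(y) = -4.2859, v = y - alpha*grad = 0.4409
  prox(v) = soft_thresh(0.4409, 0.1232) = 0.3177
f(x_2) = 6*0.3177^2 - 7*0.3177 + 2.46*|0.3177| = -0.8367


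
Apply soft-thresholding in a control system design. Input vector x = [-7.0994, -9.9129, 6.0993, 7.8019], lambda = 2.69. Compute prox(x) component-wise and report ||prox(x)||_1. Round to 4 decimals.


Soft-thresholding with lambda = 2.69:
prox(-7.0994) = sign(-7.0994)*max(|-7.0994| - 2.69, 0) = -4.4094
prox(-9.9129) = sign(-9.9129)*max(|-9.9129| - 2.69, 0) = -7.2229
prox(6.0993) = sign(6.0993)*max(|6.0993| - 2.69, 0) = 3.4093
prox(7.8019) = sign(7.8019)*max(|7.8019| - 2.69, 0) = 5.1119
prox(x) = [-4.4094, -7.2229, 3.4093, 5.1119]
||prox(x)||_1 = 4.4094 + 7.2229 + 3.4093 + 5.1119 = 20.1535


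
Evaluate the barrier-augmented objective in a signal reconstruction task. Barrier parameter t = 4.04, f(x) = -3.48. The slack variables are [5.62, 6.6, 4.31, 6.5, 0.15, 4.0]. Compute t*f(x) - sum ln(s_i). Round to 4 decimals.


Step 1: Compute log-barrier.
ln values: [1.7263, 1.8871, 1.4609, 1.8718, -1.8971, 1.3863]
phi = -(1.7263 + 1.8871 + 1.4609 + 1.8718 - 1.8971 + 1.3863) = -6.4353
Step 2: Compute augmented objective.
t*f(x) = 4.04*-3.48 = -14.0592
Total = -14.0592 - 6.4353 = -20.4945


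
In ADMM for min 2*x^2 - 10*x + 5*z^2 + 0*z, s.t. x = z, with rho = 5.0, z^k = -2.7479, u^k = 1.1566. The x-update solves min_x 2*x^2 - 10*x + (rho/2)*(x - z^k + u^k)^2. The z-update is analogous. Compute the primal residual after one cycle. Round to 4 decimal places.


ADMM iteration with rho = 5.0, z^k = -2.7479, u^k = 1.1566
Step 1: x-update.
Minimize 2*x^2 - 10*x + (5.0/2)*(x + 2.7479 + 1.1566)^2
FOC: (2*2 + 5.0)*x = 10 + 5.0*(-2.7479 - 1.1566)
x^{k+1} = -1.0581
Step 2: z-update.
Minimize 5*z^2 + 0*z + (5.0/2)*(-1.0581 - z + 1.1566)^2
FOC: (2*5 + 5.0)*z = 0 + 5.0*(-1.0581 + 1.1566)
z^{k+1} = 0.0328
Step 3: u-update.
u^{k+1} = 1.1566 - 1.0581 - 0.0328 = 0.0657
Step 4: Primal residual = |-1.0581 - 0.0328| = 1.0909


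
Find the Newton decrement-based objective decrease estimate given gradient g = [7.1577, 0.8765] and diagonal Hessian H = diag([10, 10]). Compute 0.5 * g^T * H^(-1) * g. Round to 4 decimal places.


Step 1: H is diagonal, so H^(-1) * g = [0.7158, 0.0877].
Step 2: g^T H^(-1) g = sum_i g_i^2 / H_ii
  = (7.1577)^2/10 + (0.8765)^2/10
  = 5.1233 + 0.0768 = 5.2001
Step 3: Objective decrease = 0.5 * g^T H^(-1) g = 2.6


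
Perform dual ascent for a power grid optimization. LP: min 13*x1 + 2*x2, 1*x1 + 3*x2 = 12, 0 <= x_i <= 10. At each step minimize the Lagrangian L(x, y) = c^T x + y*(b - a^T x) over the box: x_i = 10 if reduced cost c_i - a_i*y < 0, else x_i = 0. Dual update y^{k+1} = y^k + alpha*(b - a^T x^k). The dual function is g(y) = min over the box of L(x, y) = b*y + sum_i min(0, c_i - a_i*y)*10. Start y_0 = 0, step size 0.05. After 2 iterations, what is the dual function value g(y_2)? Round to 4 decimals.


Dual ascent for LP: min 13*x1 + 2*x2, 1*x1 + 3*x2 = 12, 0 <= x_i <= 10
Step 1: y^k = 0.0, reduced costs: (13.0, 2.0)
  x^k = (0.0, 0.0), subgradient = b - a^T x = 12.0
  y^{k+1} = 0.0 + 0.05*12.0 = 0.6
Step 2: y^k = 0.6, reduced costs: (12.4, 0.2)
  x^k = (0.0, 0.0), subgradient = b - a^T x = 12.0
  y^{k+1} = 0.6 + 0.05*12.0 = 1.2
Dual objective at y_2 = 1.2: reduced costs (11.8, -1.6), box minimizer x = (0.0, 10.0)
g(y_2) = b*y + (c1 - a1*y)*x1 + (c2 - a2*y)*x2 = 12*1.2 + 11.8*0.0 + (-1.6)*10.0 = 14.4 + 0.0 - 16.0 = -1.6


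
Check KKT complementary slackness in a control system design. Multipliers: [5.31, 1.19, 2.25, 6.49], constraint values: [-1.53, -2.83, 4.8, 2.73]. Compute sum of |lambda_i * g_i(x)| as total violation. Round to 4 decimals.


KKT complementary slackness check:
lambda_1 * g_1 = 5.31 * -1.53 = -8.1243
lambda_2 * g_2 = 1.19 * -2.83 = -3.3677
lambda_3 * g_3 = 2.25 * 4.8 = 10.8
lambda_4 * g_4 = 6.49 * 2.73 = 17.7177
Total violation = 8.1243 + 3.3677 + 10.8 + 17.7177 = 40.0097


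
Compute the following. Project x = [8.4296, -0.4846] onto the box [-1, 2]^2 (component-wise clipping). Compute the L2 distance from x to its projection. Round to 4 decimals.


Project each component onto [-1, 2].
clip(8.4296) = 2.0, clip(-0.4846) = -0.4846
Projection = [2.0, -0.4846]
Squared diffs: [41.3398, 0.0]
Distance = sqrt(41.3398) = 6.4296


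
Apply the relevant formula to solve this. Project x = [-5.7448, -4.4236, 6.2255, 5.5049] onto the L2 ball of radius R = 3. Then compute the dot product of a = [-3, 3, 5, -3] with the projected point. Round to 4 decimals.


Step 1: Compute ||x|| (intermediates to 6 decimals).
||x|| = sqrt((-5.7448)^2 + (-4.4236)^2 + 6.2255^2 + 5.5049^2) = 11.028678
Step 2: Project.
Since ||x|| > R, scale = R/||x|| = 3/11.028678 = 0.272018, proj(x) = scale * x
proj(x) = [-1.562689, -1.203299, 1.693448, 1.497432]
Step 3: Dot product.
a^T * proj(x) = -3*(-1.562689) + 3*(-1.203299) + 5*1.693448 - 3*1.497432 = 5.0531


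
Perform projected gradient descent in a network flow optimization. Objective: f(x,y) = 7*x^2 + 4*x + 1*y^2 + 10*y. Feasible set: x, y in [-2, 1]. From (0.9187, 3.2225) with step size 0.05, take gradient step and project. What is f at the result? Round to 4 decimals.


Step 1: Compute gradient at (0.9187, 3.2225).
grad_x = 2*7*0.9187 + 4 = 16.8618
grad_y = 2*1*3.2225 + 10 = 16.445
Step 2: Gradient step.
x_raw = 0.9187 - 0.05*16.8618 = 0.0756
y_raw = 3.2225 - 0.05*16.445 = 2.4003
Step 3: Project onto [-2, 1].
x_proj = clip(0.0756) = 0.0756
y_proj = clip(2.4003) = 1.0
Step 4: Evaluate f.
f(0.0756, 1.0) = 11.3425


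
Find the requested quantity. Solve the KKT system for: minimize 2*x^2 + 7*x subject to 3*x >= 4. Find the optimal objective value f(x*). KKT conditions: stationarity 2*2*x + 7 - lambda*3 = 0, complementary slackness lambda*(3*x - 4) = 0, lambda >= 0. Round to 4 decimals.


Step 1: Try lambda = 0 (constraint inactive).
x_unc = -7/(2*2) = -1.75
Check: 3*-1.75 = -5.25 < 4 -- violated!
Step 2: Constraint must be active: 3*x = 4
x* = 4/3 = 1.3333 (rounded; the exact value 4/3 is used below)
lambda = (2*2*(4/3) + 7)/3 = 4.1111
Step 3: Compute optimal value.
f(x*) = 2*(4/3)^2 + 7*(4/3) = 12.8889


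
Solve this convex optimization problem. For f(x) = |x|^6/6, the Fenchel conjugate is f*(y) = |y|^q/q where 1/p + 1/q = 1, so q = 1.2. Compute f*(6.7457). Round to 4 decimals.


The conjugate exponent q satisfies 1/p + 1/q = 1.
p = 6, so q = 6/(6 - 1) = 1.2
|y|^q = 6.7457^1.2 = 9.8817
f*(6.7457) = 9.8817 / 1.2 = 8.2348


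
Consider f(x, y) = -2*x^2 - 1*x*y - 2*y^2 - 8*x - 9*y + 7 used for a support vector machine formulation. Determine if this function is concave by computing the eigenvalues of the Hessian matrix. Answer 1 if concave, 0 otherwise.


The Hessian of f(x,y) = -2*x^2 - 1*x*y - 2*y^2 - 8*x - 9*y + 7 is:
H = [[-4, -1], [-1, -4]]
Trace = -4 - 4 = -8
Determinant = -4*-4 - (-1)^2 = 15
Discriminant = (-8)^2 - 4*15 = 4.0
Eigenvalues: lambda_1 = -5.0, lambda_2 = -3.0
The function is concave.

1


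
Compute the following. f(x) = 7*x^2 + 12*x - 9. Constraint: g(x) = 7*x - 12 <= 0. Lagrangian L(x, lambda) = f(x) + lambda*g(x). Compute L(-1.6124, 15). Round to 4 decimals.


Step 1: Evaluate f(x).
f(-1.6124) = 7*(-1.6124)^2 + 12*(-1.6124) - 9 = -10.15
Step 2: Evaluate g(x).
g(-1.6124) = 7*-1.6124 - 12 = -23.2868
Step 3: Compute Lagrangian.
L = -10.15 + 15*-23.2868 = -359.452


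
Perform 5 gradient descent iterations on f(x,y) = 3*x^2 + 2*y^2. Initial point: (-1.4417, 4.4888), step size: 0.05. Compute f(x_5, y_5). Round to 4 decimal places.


Gradient descent on f(x,y) = 3*x^2 + 2*y^2.
Starting point: (-1.4417, 4.4888), alpha = 0.05
Step 1: grad_x = 2*3*-1.4417 = -8.6502, grad_y = 2*2*4.4888 = 17.9552
  x_1 = -1.4417 - 0.05*-8.6502 = -1.0092
  y_1 = 4.4888 - 0.05*17.9552 = 3.591
Step 2: grad_x = 2*3*-1.0092 = -6.0551, grad_y = 2*2*3.591 = 14.3642
  x_2 = -1.0092 - 0.05*-6.0551 = -0.7064
  y_2 = 3.591 - 0.05*14.3642 = 2.8728
Step 3: grad_x = 2*3*-0.7064 = -4.2386, grad_y = 2*2*2.8728 = 11.4913
  x_3 = -0.7064 - 0.05*-4.2386 = -0.4945
  y_3 = 2.8728 - 0.05*11.4913 = 2.2983
Step 4: grad_x = 2*3*-0.4945 = -2.967, grad_y = 2*2*2.2983 = 9.1931
  x_4 = -0.4945 - 0.05*-2.967 = -0.3462
  y_4 = 2.2983 - 0.05*9.1931 = 1.8386
Step 5: grad_x = 2*3*-0.3462 = -2.0769, grad_y = 2*2*1.8386 = 7.3544
  x_5 = -0.3462 - 0.05*-2.0769 = -0.2423
  y_5 = 1.8386 - 0.05*7.3544 = 1.4709
f(-0.2423, 1.4709) = 3*(-0.2423)^2 + 2*1.4709^2 = 4.5032


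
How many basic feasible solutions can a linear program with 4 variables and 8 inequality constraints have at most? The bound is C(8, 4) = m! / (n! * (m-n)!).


Each vertex corresponds to some choice of n active constraints out of m, so the number of vertices is at most C(m, n) = m! / (n!(m-n)!).
m = 8, n = 4
Numerator: 8 * 7 * 6 * 5
Denominator: 4! = 24
C(8, 4) = 70


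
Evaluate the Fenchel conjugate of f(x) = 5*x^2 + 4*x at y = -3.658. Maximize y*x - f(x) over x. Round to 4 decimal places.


f*(y) = sup_x {y*x - a*x^2 - b*x} = sup_x {(y-b)*x - a*x^2}
FOC: (y - b) - 2a*x = 0 => x* = (y - b)/(2a)
x* = (-3.658 - 4)/(2*5) = -0.7658
f*(-3.658) = (y-b)^2/(4a) = (-3.658 - 4)^2/(4*5)
= 58.645/20 = 2.9322


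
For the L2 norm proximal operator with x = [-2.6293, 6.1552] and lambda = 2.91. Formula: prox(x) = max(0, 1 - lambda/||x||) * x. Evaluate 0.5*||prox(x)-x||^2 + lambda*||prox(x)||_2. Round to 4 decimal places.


Step 1: Compute ||x||.
||x|| = 6.6933
Step 2: Compute scaling factor.
scale = max(0, 1 - 2.91/6.6933) = 0.5652
Step 3: prox(x) = [-1.4862, 3.4791]
||prox(x)|| = 3.7833
Step 4: Proximal objective.
0.5*||prox-x||^2 = 4.2341
lambda*||prox|| = 11.0094
Total = 15.2433


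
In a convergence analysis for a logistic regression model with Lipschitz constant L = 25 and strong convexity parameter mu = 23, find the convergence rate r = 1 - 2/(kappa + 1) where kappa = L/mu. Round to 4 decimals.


Step 1: Compute the condition number.
kappa = L/mu = 25/23 = 1.087
Step 2: Compute the convergence rate.
r = 1 - 2/(kappa + 1) = 1 - 2*mu/(L + mu) = (L - mu)/(L + mu) = 2/48 = 0.0417


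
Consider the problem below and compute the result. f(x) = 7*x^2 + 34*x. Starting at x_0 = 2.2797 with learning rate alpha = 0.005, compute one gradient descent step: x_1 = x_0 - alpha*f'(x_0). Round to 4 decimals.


We compute the gradient at x_0 and apply the update.
f'(x) = 14*x + 34
f'(2.2797) = 14*2.2797 + 34 = 65.9158
x_1 = 2.2797 - 0.005*65.9158 = 1.9501


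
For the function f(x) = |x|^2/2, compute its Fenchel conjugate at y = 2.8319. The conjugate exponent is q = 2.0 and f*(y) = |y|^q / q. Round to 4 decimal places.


The conjugate exponent q satisfies 1/p + 1/q = 1.
p = 2, so q = 2/(2 - 1) = 2.0
|y|^q = 2.8319^2.0 = 8.0197
f*(2.8319) = 8.0197 / 2.0 = 4.0098


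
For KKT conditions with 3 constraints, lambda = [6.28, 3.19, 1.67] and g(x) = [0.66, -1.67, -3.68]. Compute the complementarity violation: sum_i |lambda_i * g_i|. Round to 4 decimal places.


KKT complementary slackness check:
lambda_1 * g_1 = 6.28 * 0.66 = 4.1448
lambda_2 * g_2 = 3.19 * -1.67 = -5.3273
lambda_3 * g_3 = 1.67 * -3.68 = -6.1456
Total violation = 4.1448 + 5.3273 + 6.1456 = 15.6177


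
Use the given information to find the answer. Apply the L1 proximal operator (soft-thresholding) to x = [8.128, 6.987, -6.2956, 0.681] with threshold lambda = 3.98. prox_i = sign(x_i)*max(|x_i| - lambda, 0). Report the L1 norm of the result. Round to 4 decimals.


Soft-thresholding with lambda = 3.98:
prox(8.128) = sign(8.128)*max(|8.128| - 3.98, 0) = 4.148
prox(6.987) = sign(6.987)*max(|6.987| - 3.98, 0) = 3.007
prox(-6.2956) = sign(-6.2956)*max(|-6.2956| - 3.98, 0) = -2.3156
prox(0.681) = sign(0.681)*max(|0.681| - 3.98, 0) = 0.0
prox(x) = [4.148, 3.007, -2.3156, 0.0]
||prox(x)||_1 = 4.148 + 3.007 + 2.3156 + 0.0 = 9.4706


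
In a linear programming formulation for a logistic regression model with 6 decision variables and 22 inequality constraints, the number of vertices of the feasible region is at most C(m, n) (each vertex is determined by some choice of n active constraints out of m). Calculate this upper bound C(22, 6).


Each vertex corresponds to some choice of n active constraints out of m, so the number of vertices is at most C(m, n) = m! / (n!(m-n)!).
m = 22, n = 6
Numerator: 22 * 21 * 20 * 19 * 18 * 17
Denominator: 6! = 720
C(22, 6) = 74613


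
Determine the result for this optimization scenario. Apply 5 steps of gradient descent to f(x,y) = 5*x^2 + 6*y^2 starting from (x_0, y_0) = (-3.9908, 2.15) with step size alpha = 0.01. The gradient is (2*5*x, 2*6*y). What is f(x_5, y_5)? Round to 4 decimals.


Gradient descent on f(x,y) = 5*x^2 + 6*y^2.
Starting point: (-3.9908, 2.15), alpha = 0.01
Step 1: grad_x = 2*5*-3.9908 = -39.908, grad_y = 2*6*2.15 = 25.8
  x_1 = -3.9908 - 0.01*-39.908 = -3.5917
  y_1 = 2.15 - 0.01*25.8 = 1.892
Step 2: grad_x = 2*5*-3.5917 = -35.9172, grad_y = 2*6*1.892 = 22.704
  x_2 = -3.5917 - 0.01*-35.9172 = -3.2325
  y_2 = 1.892 - 0.01*22.704 = 1.665
Step 3: grad_x = 2*5*-3.2325 = -32.3255, grad_y = 2*6*1.665 = 19.9795
  x_3 = -3.2325 - 0.01*-32.3255 = -2.9093
  y_3 = 1.665 - 0.01*19.9795 = 1.4652
Step 4: grad_x = 2*5*-2.9093 = -29.0929, grad_y = 2*6*1.4652 = 17.582
  x_4 = -2.9093 - 0.01*-29.0929 = -2.6184
  y_4 = 1.4652 - 0.01*17.582 = 1.2893
Step 5: grad_x = 2*5*-2.6184 = -26.1836, grad_y = 2*6*1.2893 = 15.4721
  x_5 = -2.6184 - 0.01*-26.1836 = -2.3565
  y_5 = 1.2893 - 0.01*15.4721 = 1.1346
f(-2.3565, 1.1346) = 5*(-2.3565)^2 + 6*1.1346^2 = 35.4903


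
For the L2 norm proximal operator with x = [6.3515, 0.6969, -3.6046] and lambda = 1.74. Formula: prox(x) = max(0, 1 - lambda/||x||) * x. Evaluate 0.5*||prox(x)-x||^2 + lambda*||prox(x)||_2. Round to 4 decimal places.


Step 1: Compute ||x||.
||x|| = 7.3362
Step 2: Compute scaling factor.
scale = max(0, 1 - 1.74/7.3362) = 0.7628
Step 3: prox(x) = [4.8451, 0.5316, -2.7497]
||prox(x)|| = 5.5962
Step 4: Proximal objective.
0.5*||prox-x||^2 = 1.5138
lambda*||prox|| = 9.7374
Total = 11.2513


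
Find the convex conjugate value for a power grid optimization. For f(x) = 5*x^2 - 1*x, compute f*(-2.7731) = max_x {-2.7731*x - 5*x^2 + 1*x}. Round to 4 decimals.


f*(y) = sup_x {y*x - a*x^2 - b*x} = sup_x {(y-b)*x - a*x^2}
FOC: (y - b) - 2a*x = 0 => x* = (y - b)/(2a)
x* = (-2.7731 + 1)/(2*5) = -0.1773
f*(-2.7731) = (y-b)^2/(4a) = (-2.7731 + 1)^2/(4*5)
= 3.1439/20 = 0.1572


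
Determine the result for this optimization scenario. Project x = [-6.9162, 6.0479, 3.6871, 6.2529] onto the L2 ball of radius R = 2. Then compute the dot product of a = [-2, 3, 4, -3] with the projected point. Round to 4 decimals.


Step 1: Compute ||x|| (intermediates to 6 decimals).
||x|| = sqrt((-6.9162)^2 + 6.0479^2 + 3.6871^2 + 6.2529^2) = 11.709158
Step 2: Project.
Since ||x|| > R, scale = R/||x|| = 2/11.709158 = 0.170806, proj(x) = scale * x
proj(x) = [-1.181328, 1.033018, 0.629779, 1.068033]
Step 3: Dot product.
a^T * proj(x) = -2*(-1.181328) + 3*1.033018 + 4*0.629779 - 3*1.068033 = 4.7767


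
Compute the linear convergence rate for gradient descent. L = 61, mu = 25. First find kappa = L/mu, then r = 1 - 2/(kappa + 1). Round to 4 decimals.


Step 1: Compute the condition number.
kappa = L/mu = 61/25 = 2.44
Step 2: Compute the convergence rate.
r = 1 - 2/(kappa + 1) = 1 - 2*mu/(L + mu) = (L - mu)/(L + mu) = 36/86 = 0.4186


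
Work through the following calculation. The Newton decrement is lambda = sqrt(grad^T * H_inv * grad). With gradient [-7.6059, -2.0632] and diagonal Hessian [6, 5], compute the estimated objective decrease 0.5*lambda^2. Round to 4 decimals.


Step 1: H is diagonal, so H^(-1) * g = [-1.2677, -0.4126].
Step 2: g^T H^(-1) g = sum_i g_i^2 / H_ii
  = (-7.6059)^2/6 + (-2.0632)^2/5
  = 9.6416 + 0.8514 = 10.493
Step 3: Objective decrease = 0.5 * g^T H^(-1) g = 5.2465


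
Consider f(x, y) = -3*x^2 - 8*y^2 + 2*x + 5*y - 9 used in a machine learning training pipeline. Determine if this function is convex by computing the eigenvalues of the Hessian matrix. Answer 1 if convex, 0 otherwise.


The Hessian of f(x,y) = -3*x^2 - 8*y^2 + 2*x + 5*y - 9 is:
H = [[-6, 0], [0, -16]]
Trace = -6 - 16 = -22
Determinant = -6*-16 - (0)^2 = 96
Discriminant = (-22)^2 - 4*96 = 100.0
Eigenvalues: lambda_1 = -16.0, lambda_2 = -6.0
The function is not convex.

0


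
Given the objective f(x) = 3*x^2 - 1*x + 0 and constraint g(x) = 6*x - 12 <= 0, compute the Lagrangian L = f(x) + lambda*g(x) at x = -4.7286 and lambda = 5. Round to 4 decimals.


Step 1: Evaluate f(x).
f(-4.7286) = 3*(-4.7286)^2 - 1*(-4.7286) + 0 = 71.8076
Step 2: Evaluate g(x).
g(-4.7286) = 6*-4.7286 - 12 = -40.3716
Step 3: Compute Lagrangian.
L = 71.8076 + 5*-40.3716 = -130.0504


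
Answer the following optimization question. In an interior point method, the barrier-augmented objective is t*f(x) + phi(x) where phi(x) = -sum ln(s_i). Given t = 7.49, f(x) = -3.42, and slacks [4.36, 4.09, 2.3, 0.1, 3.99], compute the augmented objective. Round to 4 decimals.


Step 1: Compute log-barrier.
ln values: [1.4725, 1.4085, 0.8329, -2.3026, 1.3838]
phi = -(1.4725 + 1.4085 + 0.8329 - 2.3026 + 1.3838) = -2.7951
Step 2: Compute augmented objective.
t*f(x) = 7.49*-3.42 = -25.6158
Total = -25.6158 - 2.7951 = -28.4109


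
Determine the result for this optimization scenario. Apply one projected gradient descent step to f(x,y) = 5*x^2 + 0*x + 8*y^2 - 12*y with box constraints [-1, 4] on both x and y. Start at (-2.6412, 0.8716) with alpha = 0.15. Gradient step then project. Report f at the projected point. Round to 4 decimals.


Step 1: Compute gradient at (-2.6412, 0.8716).
grad_x = 2*5*-2.6412 + 0 = -26.412
grad_y = 2*8*0.8716 - 12 = 1.9456
Step 2: Gradient step.
x_raw = -2.6412 - 0.15*-26.412 = 1.3206
y_raw = 0.8716 - 0.15*1.9456 = 0.5798
Step 3: Project onto [-1, 4].
x_proj = clip(1.3206) = 1.3206
y_proj = clip(0.5798) = 0.5798
Step 4: Evaluate f.
f(1.3206, 0.5798) = 4.4518


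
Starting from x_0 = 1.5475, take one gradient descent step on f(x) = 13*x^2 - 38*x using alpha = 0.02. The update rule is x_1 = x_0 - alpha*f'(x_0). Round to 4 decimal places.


We compute the gradient at x_0 and apply the update.
f'(x) = 26*x - 38
f'(1.5475) = 26*1.5475 - 38 = 2.235
x_1 = 1.5475 - 0.02*2.235 = 1.5028


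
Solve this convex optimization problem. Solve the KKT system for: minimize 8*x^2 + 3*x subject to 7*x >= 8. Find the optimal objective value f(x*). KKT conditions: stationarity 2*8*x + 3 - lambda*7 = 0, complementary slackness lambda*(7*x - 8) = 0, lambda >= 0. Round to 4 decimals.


Step 1: Try lambda = 0 (constraint inactive).
x_unc = -3/(2*8) = -0.1875
Check: 7*-0.1875 = -1.3125 < 8 -- violated!
Step 2: Constraint must be active: 7*x = 8
x* = 8/7 = 1.1429 (rounded; the exact value 8/7 is used below)
lambda = (2*8*(8/7) + 3)/7 = 3.0408
Step 3: Compute optimal value.
f(x*) = 8*(8/7)^2 + 3*(8/7) = 13.8776


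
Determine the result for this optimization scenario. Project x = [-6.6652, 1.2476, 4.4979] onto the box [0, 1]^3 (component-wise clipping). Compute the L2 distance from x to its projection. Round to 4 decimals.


Project each component onto [0, 1].
clip(-6.6652) = 0.0, clip(1.2476) = 1.0, clip(4.4979) = 1.0
Projection = [0.0, 1.0, 1.0]
Squared diffs: [44.4249, 0.0613, 12.2353]
Distance = sqrt(56.7215) = 7.5314


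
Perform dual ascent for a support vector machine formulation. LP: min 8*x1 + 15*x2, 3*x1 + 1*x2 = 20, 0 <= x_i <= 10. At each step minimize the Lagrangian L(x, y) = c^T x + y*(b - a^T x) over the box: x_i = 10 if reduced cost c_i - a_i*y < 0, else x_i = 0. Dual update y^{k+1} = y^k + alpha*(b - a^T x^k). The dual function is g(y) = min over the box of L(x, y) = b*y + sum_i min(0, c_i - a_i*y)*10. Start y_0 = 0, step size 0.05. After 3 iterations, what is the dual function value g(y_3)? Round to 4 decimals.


Dual ascent for LP: min 8*x1 + 15*x2, 3*x1 + 1*x2 = 20, 0 <= x_i <= 10
Step 1: y^k = 0.0, reduced costs: (8.0, 15.0)
  x^k = (0.0, 0.0), subgradient = b - a^T x = 20.0
  y^{k+1} = 0.0 + 0.05*20.0 = 1.0
Step 2: y^k = 1.0, reduced costs: (5.0, 14.0)
  x^k = (0.0, 0.0), subgradient = b - a^T x = 20.0
  y^{k+1} = 1.0 + 0.05*20.0 = 2.0
Step 3: y^k = 2.0, reduced costs: (2.0, 13.0)
  x^k = (0.0, 0.0), subgradient = b - a^T x = 20.0
  y^{k+1} = 2.0 + 0.05*20.0 = 3.0
Dual objective at y_3 = 3.0: reduced costs (-1.0, 12.0), box minimizer x = (10.0, 0.0)
g(y_3) = b*y + (c1 - a1*y)*x1 + (c2 - a2*y)*x2 = 20*3.0 + (-1.0)*10.0 + 12.0*0.0 = 60.0 - 10.0 + 0.0 = 50.0


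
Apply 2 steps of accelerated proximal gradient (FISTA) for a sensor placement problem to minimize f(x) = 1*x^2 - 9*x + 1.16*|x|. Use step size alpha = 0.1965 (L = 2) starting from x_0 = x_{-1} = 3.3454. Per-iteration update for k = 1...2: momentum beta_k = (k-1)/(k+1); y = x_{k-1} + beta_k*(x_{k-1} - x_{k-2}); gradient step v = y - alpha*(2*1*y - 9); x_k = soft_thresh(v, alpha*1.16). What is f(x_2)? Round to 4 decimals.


FISTA on f(x) = 1*x^2 - 9*x + 1.16*|x|
L = 2, alpha = 0.1965
Iteration 1: beta = 0.0, y = 3.3454 + 0.0*(3.3454 - 3.3454) = 3.3454
  grad(y) = -2.3092, v = y - alpha*grad = 3.7992
  prox(v) = soft_thresh(3.7992, 0.2279) = 3.5712
Iteration 2: beta = 0.3333, y = 3.5712 + 0.3333*(3.5712 - 3.3454) = 3.6465
  grad(y) = -1.707, v = y - alpha*grad = 3.9819
  prox(v) = soft_thresh(3.9819, 0.2279) = 3.754
f(x_2) = 1*3.754^2 - 9*3.754 + 1.16*|3.754| = -15.3388


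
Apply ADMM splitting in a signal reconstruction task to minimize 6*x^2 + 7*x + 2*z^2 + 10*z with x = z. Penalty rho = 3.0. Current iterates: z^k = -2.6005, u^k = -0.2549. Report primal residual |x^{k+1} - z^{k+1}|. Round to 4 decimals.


ADMM iteration with rho = 3.0, z^k = -2.6005, u^k = -0.2549
Step 1: x-update.
Minimize 6*x^2 + 7*x + (3.0/2)*(x + 2.6005 - 0.2549)^2
FOC: (2*6 + 3.0)*x = -7 + 3.0*(-2.6005 + 0.2549)
x^{k+1} = -0.9358
Step 2: z-update.
Minimize 2*z^2 + 10*z + (3.0/2)*(-0.9358 - z - 0.2549)^2
FOC: (2*2 + 3.0)*z = -10 + 3.0*(-0.9358 - 0.2549)
z^{k+1} = -1.9389
Step 3: u-update.
u^{k+1} = -0.2549 - 0.9358 + 1.9389 = 0.7482
Step 4: Primal residual = |-0.9358 + 1.9389| = 1.0031


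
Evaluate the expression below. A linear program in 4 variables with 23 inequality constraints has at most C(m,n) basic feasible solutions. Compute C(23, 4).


Each vertex corresponds to some choice of n active constraints out of m, so the number of vertices is at most C(m, n) = m! / (n!(m-n)!).
m = 23, n = 4
Numerator: 23 * 22 * 21 * 20
Denominator: 4! = 24
C(23, 4) = 8855


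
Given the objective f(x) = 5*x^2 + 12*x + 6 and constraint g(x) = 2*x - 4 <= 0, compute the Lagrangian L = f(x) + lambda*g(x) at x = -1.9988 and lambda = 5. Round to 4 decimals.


Step 1: Evaluate f(x).
f(-1.9988) = 5*(-1.9988)^2 + 12*(-1.9988) + 6 = 1.9904
Step 2: Evaluate g(x).
g(-1.9988) = 2*-1.9988 - 4 = -7.9976
Step 3: Compute Lagrangian.
L = 1.9904 + 5*-7.9976 = -37.9976


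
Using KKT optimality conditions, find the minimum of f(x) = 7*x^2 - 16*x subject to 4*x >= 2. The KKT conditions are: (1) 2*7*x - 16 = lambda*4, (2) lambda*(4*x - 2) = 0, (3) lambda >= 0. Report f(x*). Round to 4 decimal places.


Step 1: Try lambda = 0 (constraint inactive).
Stationarity: 2*7*x - 16 = 0
x* = 16/(2*7) = 8/7 = 1.1429 (rounded; the exact value 8/7 is used below)
Check constraint: 4*1.1429 = 4.5716 >= 2 -- satisfied.
Step 2: Compute optimal value.
f(x*) = 7*(8/7)^2 - 16*(8/7) = -9.1429


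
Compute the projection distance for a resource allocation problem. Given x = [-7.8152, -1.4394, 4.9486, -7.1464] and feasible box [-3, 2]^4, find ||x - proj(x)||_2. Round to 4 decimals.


Project each component onto [-3, 2].
clip(-7.8152) = -3.0, clip(-1.4394) = -1.4394, clip(4.9486) = 2.0, clip(-7.1464) = -3.0
Projection = [-3.0, -1.4394, 2.0, -3.0]
Squared diffs: [23.1862, 0.0, 8.6942, 17.1926]
Distance = sqrt(49.073) = 7.0052


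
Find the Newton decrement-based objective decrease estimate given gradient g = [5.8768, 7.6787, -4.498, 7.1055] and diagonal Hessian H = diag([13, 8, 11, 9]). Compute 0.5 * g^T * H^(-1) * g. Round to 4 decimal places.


Step 1: H is diagonal, so H^(-1) * g = [0.4521, 0.9598, -0.4089, 0.7895].
Step 2: g^T H^(-1) g = sum_i g_i^2 / H_ii
  = (5.8768)^2/13 + (7.6787)^2/8 + (-4.498)^2/11 + (7.1055)^2/9
  = 2.6567 + 7.3703 + 1.8393 + 5.6098 = 17.476
Step 3: Objective decrease = 0.5 * g^T H^(-1) g = 8.738


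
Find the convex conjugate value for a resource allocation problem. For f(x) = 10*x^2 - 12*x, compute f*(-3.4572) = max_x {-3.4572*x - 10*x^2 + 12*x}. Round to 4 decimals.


f*(y) = sup_x {y*x - a*x^2 - b*x} = sup_x {(y-b)*x - a*x^2}
FOC: (y - b) - 2a*x = 0 => x* = (y - b)/(2a)
x* = (-3.4572 + 12)/(2*10) = 0.4271
f*(-3.4572) = (y-b)^2/(4a) = (-3.4572 + 12)^2/(4*10)
= 72.9794/40 = 1.8245


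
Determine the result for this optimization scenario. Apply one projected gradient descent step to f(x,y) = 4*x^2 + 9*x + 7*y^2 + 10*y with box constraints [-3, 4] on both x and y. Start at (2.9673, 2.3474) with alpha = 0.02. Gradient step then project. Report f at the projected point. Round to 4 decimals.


Step 1: Compute gradient at (2.9673, 2.3474).
grad_x = 2*4*2.9673 + 9 = 32.7384
grad_y = 2*7*2.3474 + 10 = 42.8636
Step 2: Gradient step.
x_raw = 2.9673 - 0.02*32.7384 = 2.3125
y_raw = 2.3474 - 0.02*42.8636 = 1.4901
Step 3: Project onto [-3, 4].
x_proj = clip(2.3125) = 2.3125
y_proj = clip(1.4901) = 1.4901
Step 4: Evaluate f.
f(2.3125, 1.4901) = 72.6487


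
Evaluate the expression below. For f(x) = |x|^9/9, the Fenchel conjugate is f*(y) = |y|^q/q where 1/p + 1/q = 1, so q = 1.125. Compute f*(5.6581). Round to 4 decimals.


The conjugate exponent q satisfies 1/p + 1/q = 1.
p = 9, so q = 9/(9 - 1) = 1.125
|y|^q = 5.6581^1.125 = 7.0267
f*(5.6581) = 7.0267 / 1.125 = 6.246


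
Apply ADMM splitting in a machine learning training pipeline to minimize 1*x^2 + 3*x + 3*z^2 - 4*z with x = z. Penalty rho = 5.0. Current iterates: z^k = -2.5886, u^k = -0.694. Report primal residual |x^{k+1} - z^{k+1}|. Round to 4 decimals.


ADMM iteration with rho = 5.0, z^k = -2.5886, u^k = -0.694
Step 1: x-update.
Minimize 1*x^2 + 3*x + (5.0/2)*(x + 2.5886 - 0.694)^2
FOC: (2*1 + 5.0)*x = -3 + 5.0*(-2.5886 + 0.694)
x^{k+1} = -1.7819
Step 2: z-update.
Minimize 3*z^2 - 4*z + (5.0/2)*(-1.7819 - z - 0.694)^2
FOC: (2*3 + 5.0)*z = 4 + 5.0*(-1.7819 - 0.694)
z^{k+1} = -0.7618
Step 3: u-update.
u^{k+1} = -0.694 - 1.7819 + 0.7618 = -1.7141
Step 4: Primal residual = |-1.7819 + 0.7618| = 1.0201


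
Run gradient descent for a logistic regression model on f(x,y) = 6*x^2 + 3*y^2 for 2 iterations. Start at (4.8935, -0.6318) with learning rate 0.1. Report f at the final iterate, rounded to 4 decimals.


Gradient descent on f(x,y) = 6*x^2 + 3*y^2.
Starting point: (4.8935, -0.6318), alpha = 0.1
Step 1: grad_x = 2*6*4.8935 = 58.722, grad_y = 2*3*-0.6318 = -3.7908
  x_1 = 4.8935 - 0.1*58.722 = -0.9787
  y_1 = -0.6318 - 0.1*-3.7908 = -0.2527
Step 2: grad_x = 2*6*-0.9787 = -11.7444, grad_y = 2*3*-0.2527 = -1.5163
  x_2 = -0.9787 - 0.1*-11.7444 = 0.1957
  y_2 = -0.2527 - 0.1*-1.5163 = -0.1011
f(0.1957, -0.1011) = 6*0.1957^2 + 3*(-0.1011)^2 = 0.2605


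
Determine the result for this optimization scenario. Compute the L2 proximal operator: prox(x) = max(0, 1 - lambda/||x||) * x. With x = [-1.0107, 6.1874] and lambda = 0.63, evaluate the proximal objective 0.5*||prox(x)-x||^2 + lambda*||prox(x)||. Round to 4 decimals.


Step 1: Compute ||x||.
||x|| = 6.2694
Step 2: Compute scaling factor.
scale = max(0, 1 - 0.63/6.2694) = 0.8995
Step 3: prox(x) = [-0.9091, 5.5656]
||prox(x)|| = 5.6394
Step 4: Proximal objective.
0.5*||prox-x||^2 = 0.1985
lambda*||prox|| = 3.5528
Total = 3.7513


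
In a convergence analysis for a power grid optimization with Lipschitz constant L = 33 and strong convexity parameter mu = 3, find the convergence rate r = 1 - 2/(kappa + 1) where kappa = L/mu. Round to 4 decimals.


Step 1: Compute the condition number.
kappa = L/mu = 33/3 = 11.0
Step 2: Compute the convergence rate.
r = 1 - 2/(kappa + 1) = 1 - 2*mu/(L + mu) = (L - mu)/(L + mu) = 30/36 = 0.8333


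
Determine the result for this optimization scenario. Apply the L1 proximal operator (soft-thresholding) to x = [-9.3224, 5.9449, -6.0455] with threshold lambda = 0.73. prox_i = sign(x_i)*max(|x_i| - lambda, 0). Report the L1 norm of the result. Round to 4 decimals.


Soft-thresholding with lambda = 0.73:
prox(-9.3224) = sign(-9.3224)*max(|-9.3224| - 0.73, 0) = -8.5924
prox(5.9449) = sign(5.9449)*max(|5.9449| - 0.73, 0) = 5.2149
prox(-6.0455) = sign(-6.0455)*max(|-6.0455| - 0.73, 0) = -5.3155
prox(x) = [-8.5924, 5.2149, -5.3155]
||prox(x)||_1 = 8.5924 + 5.2149 + 5.3155 = 19.1228


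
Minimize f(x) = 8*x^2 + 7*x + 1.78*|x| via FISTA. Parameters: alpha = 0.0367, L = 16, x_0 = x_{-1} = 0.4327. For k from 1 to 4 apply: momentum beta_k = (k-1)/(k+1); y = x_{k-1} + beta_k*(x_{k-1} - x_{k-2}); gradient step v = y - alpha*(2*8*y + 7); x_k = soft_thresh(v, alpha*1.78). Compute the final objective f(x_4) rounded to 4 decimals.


FISTA on f(x) = 8*x^2 + 7*x + 1.78*|x|
L = 16, alpha = 0.0367
Iteration 1: beta = 0.0, y = 0.4327 + 0.0*(0.4327 - 0.4327) = 0.4327
  grad(y) = 13.9232, v = y - alpha*grad = -0.0783
  prox(v) = soft_thresh(-0.0783, 0.0653) = -0.013
Iteration 2: beta = 0.3333, y = -0.013 + 0.3333*(-0.013 - 0.4327) = -0.1615
  grad(y) = 4.4159, v = y - alpha*grad = -0.3236
  prox(v) = soft_thresh(-0.3236, 0.0653) = -0.2582
Iteration 3: beta = 0.5, y = -0.2582 + 0.5*(-0.2582 + 0.013) = -0.3809
  grad(y) = 0.9058, v = y - alpha*grad = -0.4141
  prox(v) = soft_thresh(-0.4141, 0.0653) = -0.3488
Iteration 4: beta = 0.6, y = -0.3488 + 0.6*(-0.3488 + 0.2582) = -0.4031
  grad(y) = 0.5497, v = y - alpha*grad = -0.4233
  prox(v) = soft_thresh(-0.4233, 0.0653) = -0.358
f(x_4) = 8*(-0.358)^2 + 7*(-0.358) + 1.78*|-0.358| = -0.8435


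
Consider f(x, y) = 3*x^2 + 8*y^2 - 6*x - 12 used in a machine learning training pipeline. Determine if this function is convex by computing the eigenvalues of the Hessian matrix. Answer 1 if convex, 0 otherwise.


The Hessian of f(x,y) = 3*x^2 + 8*y^2 - 6*x - 12 is:
H = [[6, 0], [0, 16]]
Trace = 6 + 16 = 22
Determinant = 6*16 - (0)^2 = 96
Discriminant = (22)^2 - 4*96 = 100.0
Eigenvalues: lambda_1 = 6.0, lambda_2 = 16.0
The function is convex.

1
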